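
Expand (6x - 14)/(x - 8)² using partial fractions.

(6x - 14) = P(x - 8) + Q. At x = 8: Q = 6·8 - 14 = 34. Coeff of x: P = 6
Result: 6/(x - 8) + 34/(x - 8)²


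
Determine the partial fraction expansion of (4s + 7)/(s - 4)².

(4s + 7) = P(s - 4) + Q. At s = 4: Q = 4·4 + 7 = 23. Coeff of s: P = 4
Result: 4/(s - 4) + 23/(s - 4)²


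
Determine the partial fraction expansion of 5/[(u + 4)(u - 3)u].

Using cover-up method: P = 5/28, Q = 5/21, R = -5/12
Result: (5/28)/(u + 4) + (5/21)/(u - 3) - (5/12)/u


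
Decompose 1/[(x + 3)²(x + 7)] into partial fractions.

Cover-up at x=-7: R = 1/(-7 + 3)² = 1/16. Cover-up at x=-3: Q = 1/(-3 + 7) = 1/4. Comparing x² coeff: P = -R = -1/16
Result: (-1/16)/(x + 3) + (1/4)/(x + 3)² + (1/16)/(x + 7)


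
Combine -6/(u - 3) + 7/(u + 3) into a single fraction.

Common denominator (u - 3)(u + 3). Numerator: -6(u + 3) + 7(u - 3) = (-6u - 18) + (7u - 21) = u - 39
Result: (u - 39)/[(u - 3)(u + 3)]


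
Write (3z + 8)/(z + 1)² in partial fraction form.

(3z + 8) = α(z + 1) + β. At z = -1: β = 3·(-1) + 8 = 5. Coeff of z: α = 3
Result: 3/(z + 1) + 5/(z + 1)²


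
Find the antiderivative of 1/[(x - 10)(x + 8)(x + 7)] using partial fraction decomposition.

Cover-up: A = 1/306, B = 1/18, C = -1/17. Decomposition: (1/306)/(x - 10) + (1/18)/(x + 8) - (1/17)/(x + 7). Integrate each term: (1/306) ln|(x - 10)| + (1/18) ln|(x + 8)| - (1/17) ln|(x + 7)| + C


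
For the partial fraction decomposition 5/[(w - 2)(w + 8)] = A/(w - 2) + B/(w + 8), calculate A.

Cover-up at w = 2: A = 5/(2 + 8) = 5/10 = 1/2


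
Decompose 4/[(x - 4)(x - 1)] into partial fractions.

4/(x - 4)(x - 1) = P/(x - 4) + Q/(x - 1). P = 4/(4 - 1) = 4/3, Q = 4/(1 - 4) = -4/3
Result: (4/3)/(x - 4) - (4/3)/(x - 1)


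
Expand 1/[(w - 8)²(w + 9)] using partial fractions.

Cover-up at w=-9: R = 1/(-9 - 8)² = 1/289. Cover-up at w=8: Q = 1/(8 + 9) = 1/17. Comparing w² coeff: P = -R = -1/289
Result: (-1/289)/(w - 8) + (1/17)/(w - 8)² + (1/289)/(w + 9)


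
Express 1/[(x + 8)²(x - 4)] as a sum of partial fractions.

Cover-up at x=4: C = 1/(4 + 8)² = 1/144. Cover-up at x=-8: B = 1/(-8 - 4) = -1/12. Comparing x² coeff: A = -C = -1/144
Result: (-1/144)/(x + 8) - (1/12)/(x + 8)² + (1/144)/(x - 4)


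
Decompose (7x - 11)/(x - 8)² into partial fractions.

(7x - 11) = P(x - 8) + Q. At x = 8: Q = 7·8 - 11 = 45. Coeff of x: P = 7
Result: 7/(x - 8) + 45/(x - 8)²


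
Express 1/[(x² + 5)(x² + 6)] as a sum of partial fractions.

Coefficient matching gives A = C = 0, B = 1/(6-5) = 1, D = -B = -1
Result: 1/(x² + 5) - 1/(x² + 6)


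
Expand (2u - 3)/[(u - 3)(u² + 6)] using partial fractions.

At u=3: P = (2·3 - 3)/(3² + 6) = 1/5. Q = -P = -1/5, R = 2 - 3·P = 7/5
Result: (1/5)/(u - 3) - ((1/5)u - 7/5)/(u² + 6)


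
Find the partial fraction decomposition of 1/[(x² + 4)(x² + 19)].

Coefficient matching gives A = C = 0, B = 1/(19-4) = 1/15, D = -B = -1/15
Result: (1/15)/(x² + 4) - (1/15)/(x² + 19)


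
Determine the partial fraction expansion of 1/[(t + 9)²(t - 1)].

Cover-up at t=1: C = 1/(1 + 9)² = 1/100. Cover-up at t=-9: B = 1/(-9 - 1) = -1/10. Comparing t² coeff: A = -C = -1/100
Result: (-1/100)/(t + 9) - (1/10)/(t + 9)² + (1/100)/(t - 1)


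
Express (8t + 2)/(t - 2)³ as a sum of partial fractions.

(8t + 2) = α(t - 2)² + β(t - 2) + γ. At t = 2: γ = 8·2 + 2 = 18. Coefficients: α = 0, β = 8
Result: 8/(t - 2)² + 18/(t - 2)³


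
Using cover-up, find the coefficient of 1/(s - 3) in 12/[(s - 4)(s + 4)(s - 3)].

Cover (s - 3), set s=3: 12/[(3 - 4)(3 + 4)] = -12/7


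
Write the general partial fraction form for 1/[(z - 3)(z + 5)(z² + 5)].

Two linear + quadratic: A/(z - 3) + B/(z + 5) + (Cz + D)/(z² + 5)


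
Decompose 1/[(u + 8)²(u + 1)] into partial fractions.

Cover-up at u=-1: C = 1/(-1 + 8)² = 1/49. Cover-up at u=-8: B = 1/(-8 + 1) = -1/7. Comparing u² coeff: A = -C = -1/49
Result: (-1/49)/(u + 8) - (1/7)/(u + 8)² + (1/49)/(u + 1)


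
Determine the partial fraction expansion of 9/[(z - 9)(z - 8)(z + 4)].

Using cover-up method: P = 9/13, Q = -3/4, R = 3/52
Result: (9/13)/(z - 9) - (3/4)/(z - 8) + (3/52)/(z + 4)


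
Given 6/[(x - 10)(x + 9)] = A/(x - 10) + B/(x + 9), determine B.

Cover-up at x = -9: B = 6/(-9 - 10) = -6/19


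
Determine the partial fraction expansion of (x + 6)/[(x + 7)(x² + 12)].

At x=-7: P = (1·(-7) + 6)/((-7)² + 12) = -1/61. Q = -P = 1/61, R = 1 - (-7)·P = 54/61
Result: (-1/61)/(x + 7) + ((1/61)x + 54/61)/(x² + 12)


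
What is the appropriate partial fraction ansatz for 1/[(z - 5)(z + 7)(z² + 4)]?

Two linear + quadratic: P/(z - 5) + Q/(z + 7) + (Rz + S)/(z² + 4)


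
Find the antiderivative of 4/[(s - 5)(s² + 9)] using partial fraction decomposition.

Cover-up at s=5: α = 4/(5²+9) = 2/17. Coeff matching: β = -2/17, γ = -10/17. Decomposition: (2/17)/(s - 5) - ((2/17)s + 10/17)/(s² + 9). Integrate: linear → ln, quadratic → (1/2)ln + arctan: (2/17) ln|(s - 5)| - (1/17) ln(s² + 9) - (10/51) arctan(s/3) + C


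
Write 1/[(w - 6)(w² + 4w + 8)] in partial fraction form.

Cover-up at w = 6: α = 1/(6² + 4·6 + 8) = 1/68. Then β = -α = -1/68, γ = -α·(4 + 6) = -5/34
Result: (1/68)/(w - 6) - ((1/68)w + 5/34)/(w² + 4w + 8)


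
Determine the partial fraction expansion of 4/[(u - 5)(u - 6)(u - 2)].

Using cover-up method: A = -4/3, B = 1, C = 1/3
Result: (-4/3)/(u - 5) + 1/(u - 6) + (1/3)/(u - 2)


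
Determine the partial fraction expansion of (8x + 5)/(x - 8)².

(8x + 5) = P(x - 8) + Q. At x = 8: Q = 8·8 + 5 = 69. Coeff of x: P = 8
Result: 8/(x - 8) + 69/(x - 8)²


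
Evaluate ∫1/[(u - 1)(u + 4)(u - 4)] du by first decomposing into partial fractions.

Cover-up: A = -1/15, B = 1/40, C = 1/24. Decomposition: (-1/15)/(u - 1) + (1/40)/(u + 4) + (1/24)/(u - 4). Integrate each term: (-1/15) ln|(u - 1)| + (1/40) ln|(u + 4)| + (1/24) ln|(u - 4)| + C


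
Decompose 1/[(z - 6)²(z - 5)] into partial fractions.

Cover-up at z=5: C = 1/(5 - 6)² = 1. Cover-up at z=6: B = 1/(6 - 5) = 1. Comparing z² coeff: A = -C = -1
Result: -1/(z - 6) + 1/(z - 6)² + 1/(z - 5)


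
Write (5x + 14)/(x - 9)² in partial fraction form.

(5x + 14) = P(x - 9) + Q. At x = 9: Q = 5·9 + 14 = 59. Coeff of x: P = 5
Result: 5/(x - 9) + 59/(x - 9)²


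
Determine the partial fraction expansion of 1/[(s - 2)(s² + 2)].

Cover-up at s = 2: P = 1/(2² + 2) = 1/6. Then Q = -P = -1/6, R = -P·(0 + 2) = -1/3
Result: (1/6)/(s - 2) - ((1/6)s + 1/3)/(s² + 2)


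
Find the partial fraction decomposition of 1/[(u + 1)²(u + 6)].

Cover-up at u=-6: R = 1/(-6 + 1)² = 1/25. Cover-up at u=-1: Q = 1/(-1 + 6) = 1/5. Comparing u² coeff: P = -R = -1/25
Result: (-1/25)/(u + 1) + (1/5)/(u + 1)² + (1/25)/(u + 6)


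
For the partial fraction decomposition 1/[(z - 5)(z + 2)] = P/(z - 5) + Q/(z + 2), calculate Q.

Cover-up at z = -2: Q = 1/(-2 - 5) = -1/7


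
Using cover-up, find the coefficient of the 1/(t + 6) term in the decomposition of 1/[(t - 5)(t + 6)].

Cover (t + 6), set t=-6: 1/((t - 5) at t=-6) = 1/(-11) = -1/11


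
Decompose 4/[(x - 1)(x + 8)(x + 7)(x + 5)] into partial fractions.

Using Heaviside cover-up: (1/108)/(x - 1) - (4/27)/(x + 8) + (1/4)/(x + 7) - (1/9)/(x + 5)


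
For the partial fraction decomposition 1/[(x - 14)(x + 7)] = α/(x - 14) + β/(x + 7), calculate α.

Cover-up at x = 14: α = 1/(14 + 7) = 1/21


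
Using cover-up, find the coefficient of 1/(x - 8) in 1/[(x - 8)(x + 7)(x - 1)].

Cover (x - 8), set x=8: 1/[(8 + 7)(8 - 1)] = 1/105


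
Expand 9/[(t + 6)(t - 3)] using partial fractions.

9/(t + 6)(t - 3) = A/(t + 6) + B/(t - 3). A = 9/(-6 - 3) = -1, B = 9/(3 + 6) = 1
Result: -1/(t + 6) + 1/(t - 3)


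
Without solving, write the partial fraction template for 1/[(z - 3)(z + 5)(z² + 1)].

Two linear + quadratic: P/(z - 3) + Q/(z + 5) + (Rz + S)/(z² + 1)


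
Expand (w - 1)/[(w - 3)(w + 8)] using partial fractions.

At w=3: A = (1·3 - 1)/(3 + 8) = 2/11. At w=-8: B = (1·(-8) - 1)/(-8 - 3) = 9/11
Result: (2/11)/(w - 3) + (9/11)/(w + 8)


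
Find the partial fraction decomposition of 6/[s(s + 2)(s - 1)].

Using cover-up method: α = -3, β = 1, γ = 2
Result: -3/s + 1/(s + 2) + 2/(s - 1)


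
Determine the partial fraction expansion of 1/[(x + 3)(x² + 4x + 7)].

Cover-up at x = -3: P = 1/((-3)² + 4·(-3) + 7) = 1/4. Then Q = -P = -1/4, R = -P·(4 - 3) = -1/4
Result: (1/4)/(x + 3) - ((1/4)x + 1/4)/(x² + 4x + 7)


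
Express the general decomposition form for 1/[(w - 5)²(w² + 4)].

Repeated linear + quadratic: α/(w - 5) + β/(w - 5)² + (γw + δ)/(w² + 4)


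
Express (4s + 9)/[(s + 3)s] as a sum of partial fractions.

At s=-3: A = (4·(-3) + 9)/(-3 - 0) = 1. At s=0: B = (4·0 + 9)/(0 + 3) = 3
Result: 1/(s + 3) + 3/s


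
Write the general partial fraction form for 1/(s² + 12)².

Repeated quadratic factor: (αs + β)/(s² + 12) + (γs + δ)/(s² + 12)²


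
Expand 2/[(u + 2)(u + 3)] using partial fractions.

2/(u + 2)(u + 3) = α/(u + 2) + β/(u + 3). α = 2/(-2 + 3) = 2, β = 2/(-3 + 2) = -2
Result: 2/(u + 2) - 2/(u + 3)


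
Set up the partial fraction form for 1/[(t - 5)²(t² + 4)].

Repeated linear + quadratic: P/(t - 5) + Q/(t - 5)² + (Rt + S)/(t² + 4)


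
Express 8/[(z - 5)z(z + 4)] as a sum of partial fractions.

Using cover-up method: P = 8/45, Q = -2/5, R = 2/9
Result: (8/45)/(z - 5) - (2/5)/z + (2/9)/(z + 4)


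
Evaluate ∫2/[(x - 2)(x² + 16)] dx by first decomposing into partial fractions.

Cover-up at x=2: A = 2/(2²+16) = 1/10. Coeff matching: B = -1/10, C = -1/5. Decomposition: (1/10)/(x - 2) - ((1/10)x + 1/5)/(x² + 16). Integrate: linear → ln, quadratic → (1/2)ln + arctan: (1/10) ln|(x - 2)| - (1/20) ln(x² + 16) - (1/20) arctan(x/4) + C


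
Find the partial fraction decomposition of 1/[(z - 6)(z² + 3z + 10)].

Cover-up at z = 6: P = 1/(6² + 3·6 + 10) = 1/64. Then Q = -P = -1/64, R = -P·(3 + 6) = -9/64
Result: (1/64)/(z - 6) - ((1/64)z + 9/64)/(z² + 3z + 10)


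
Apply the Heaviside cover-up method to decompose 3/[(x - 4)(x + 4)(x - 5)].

Cover (x - 4), x=4: α = 3/[(4 + 4)(4 - 5)] = -3/8. Cover (x + 4), x=-4: β = 3/[(-4 - 4)(-4 - 5)] = 1/24. Cover (x - 5), x=5: γ = 3/[(5 - 4)(5 + 4)] = 1/3.
Result: (-3/8)/(x - 4) + (1/24)/(x + 4) + (1/3)/(x - 5)


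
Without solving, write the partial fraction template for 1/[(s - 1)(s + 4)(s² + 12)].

Two linear + quadratic: α/(s - 1) + β/(s + 4) + (γs + δ)/(s² + 12)


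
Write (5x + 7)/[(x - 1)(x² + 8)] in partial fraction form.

At x=1: α = (5·1 + 7)/(1² + 8) = 4/3. β = -α = -4/3, γ = 5 - 1·α = 11/3
Result: (4/3)/(x - 1) - ((4/3)x - 11/3)/(x² + 8)


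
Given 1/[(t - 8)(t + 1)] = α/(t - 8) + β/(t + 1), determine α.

Cover-up at t = 8: α = 1/(8 + 1) = 1/9


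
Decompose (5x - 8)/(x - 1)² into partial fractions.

(5x - 8) = α(x - 1) + β. At x = 1: β = 5·1 - 8 = -3. Coeff of x: α = 5
Result: 5/(x - 1) - 3/(x - 1)²


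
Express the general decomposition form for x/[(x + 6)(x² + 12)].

Linear + irreducible quadratic: P/(x + 6) + (Qx + R)/(x² + 12)


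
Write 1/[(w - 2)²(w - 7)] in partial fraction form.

Cover-up at w=7: γ = 1/(7 - 2)² = 1/25. Cover-up at w=2: β = 1/(2 - 7) = -1/5. Comparing w² coeff: α = -γ = -1/25
Result: (-1/25)/(w - 2) - (1/5)/(w - 2)² + (1/25)/(w - 7)


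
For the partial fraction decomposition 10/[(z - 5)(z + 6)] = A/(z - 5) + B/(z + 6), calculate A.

Cover-up at z = 5: A = 10/(5 + 6) = 10/11


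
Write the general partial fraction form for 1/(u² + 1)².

Repeated quadratic factor: (Pu + Q)/(u² + 1) + (Ru + S)/(u² + 1)²


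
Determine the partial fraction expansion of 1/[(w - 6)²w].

Cover-up at w=0: γ = 1/(0 - 6)² = 1/36. Cover-up at w=6: β = 1/(6 - 0) = 1/6. Comparing w² coeff: α = -γ = -1/36
Result: (-1/36)/(w - 6) + (1/6)/(w - 6)² + (1/36)/w


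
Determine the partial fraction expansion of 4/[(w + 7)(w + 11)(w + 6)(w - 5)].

Using Heaviside cover-up: (1/12)/(w + 7) - (1/80)/(w + 11) - (4/55)/(w + 6) + (1/528)/(w - 5)


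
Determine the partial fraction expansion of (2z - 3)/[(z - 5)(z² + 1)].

At z=5: P = (2·5 - 3)/(5² + 1) = 7/26. Q = -P = -7/26, R = 2 - 5·P = 17/26
Result: (7/26)/(z - 5) - ((7/26)z - 17/26)/(z² + 1)


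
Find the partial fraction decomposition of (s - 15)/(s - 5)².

(s - 15) = α(s - 5) + β. At s = 5: β = 1·5 - 15 = -10. Coeff of s: α = 1
Result: 1/(s - 5) - 10/(s - 5)²


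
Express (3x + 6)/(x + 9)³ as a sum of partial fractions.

(3x + 6) = α(x + 9)² + β(x + 9) + γ. At x = -9: γ = 3·(-9) + 6 = -21. Coefficients: α = 0, β = 3
Result: 3/(x + 9)² - 21/(x + 9)³


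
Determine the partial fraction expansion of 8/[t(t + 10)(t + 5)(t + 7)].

Using Heaviside cover-up: (4/175)/t - (4/75)/(t + 10) - (4/25)/(t + 5) + (4/21)/(t + 7)


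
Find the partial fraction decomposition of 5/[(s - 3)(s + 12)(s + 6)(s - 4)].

Using Heaviside cover-up: (-1/27)/(s - 3) - (1/288)/(s + 12) + (1/108)/(s + 6) + (1/32)/(s - 4)


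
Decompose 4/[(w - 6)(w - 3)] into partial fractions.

4/(w - 6)(w - 3) = P/(w - 6) + Q/(w - 3). P = 4/(6 - 3) = 4/3, Q = 4/(3 - 6) = -4/3
Result: (4/3)/(w - 6) - (4/3)/(w - 3)


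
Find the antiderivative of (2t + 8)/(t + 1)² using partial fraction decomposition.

Decompose: P = 2, Q = 2·(-1) + 8 = 6, so (2t + 8)/(t + 1)² = 2/(t + 1) + 6/(t + 1)². Integrate: ∫ P/(t + 1) dt = 2 ln|(t + 1)|; ∫ Q/(t + 1)² dt = -6/(t + 1). Sum: 2 ln|(t + 1)| - 6/(t + 1) + C


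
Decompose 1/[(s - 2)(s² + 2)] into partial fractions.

Cover-up at s = 2: P = 1/(2² + 2) = 1/6. Then Q = -P = -1/6, R = -P·(0 + 2) = -1/3
Result: (1/6)/(s - 2) - ((1/6)s + 1/3)/(s² + 2)


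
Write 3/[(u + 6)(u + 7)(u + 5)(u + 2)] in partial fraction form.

Using Heaviside cover-up: (3/4)/(u + 6) - (3/10)/(u + 7) - (1/2)/(u + 5) + (1/20)/(u + 2)


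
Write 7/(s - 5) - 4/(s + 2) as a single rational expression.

Common denominator (s - 5)(s + 2). Numerator: 7(s + 2) - 4(s - 5) = (7s + 14) - (4s - 20) = 3s + 34
Result: (3s + 34)/[(s - 5)(s + 2)]


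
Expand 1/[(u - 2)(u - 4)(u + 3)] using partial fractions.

Using cover-up method: A = -1/10, B = 1/14, C = 1/35
Result: (-1/10)/(u - 2) + (1/14)/(u - 4) + (1/35)/(u + 3)


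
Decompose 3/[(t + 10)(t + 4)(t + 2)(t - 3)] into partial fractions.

Using Heaviside cover-up: (-1/208)/(t + 10) + (1/28)/(t + 4) - (3/80)/(t + 2) + (3/455)/(t - 3)


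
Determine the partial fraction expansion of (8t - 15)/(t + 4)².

(8t - 15) = A(t + 4) + B. At t = -4: B = 8·(-4) - 15 = -47. Coeff of t: A = 8
Result: 8/(t + 4) - 47/(t + 4)²


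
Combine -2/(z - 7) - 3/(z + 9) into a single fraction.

Common denominator (z - 7)(z + 9). Numerator: -2(z + 9) - 3(z - 7) = (-2z - 18) - (3z - 21) = -5z + 3
Result: (-5z + 3)/[(z - 7)(z + 9)]


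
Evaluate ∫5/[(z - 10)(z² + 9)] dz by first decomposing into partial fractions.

Cover-up at z=10: α = 5/(10²+9) = 5/109. Coeff matching: β = -5/109, γ = -50/109. Decomposition: (5/109)/(z - 10) - ((5/109)z + 50/109)/(z² + 9). Integrate: linear → ln, quadratic → (1/2)ln + arctan: (5/109) ln|(z - 10)| - (5/218) ln(z² + 9) - (50/327) arctan(z/3) + C


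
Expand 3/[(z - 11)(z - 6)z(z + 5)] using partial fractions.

Using Heaviside cover-up: (3/880)/(z - 11) - (1/110)/(z - 6) + (1/110)/z - (3/880)/(z + 5)


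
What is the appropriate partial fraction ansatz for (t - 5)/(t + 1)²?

Repeated linear factor: P/(t + 1) + Q/(t + 1)²


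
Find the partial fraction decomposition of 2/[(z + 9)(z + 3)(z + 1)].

Using cover-up method: P = 1/24, Q = -1/6, R = 1/8
Result: (1/24)/(z + 9) - (1/6)/(z + 3) + (1/8)/(z + 1)


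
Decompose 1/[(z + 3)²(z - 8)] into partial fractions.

Cover-up at z=8: γ = 1/(8 + 3)² = 1/121. Cover-up at z=-3: β = 1/(-3 - 8) = -1/11. Comparing z² coeff: α = -γ = -1/121
Result: (-1/121)/(z + 3) - (1/11)/(z + 3)² + (1/121)/(z - 8)


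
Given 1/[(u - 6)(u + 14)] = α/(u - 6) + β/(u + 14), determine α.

Cover-up at u = 6: α = 1/(6 + 14) = 1/20


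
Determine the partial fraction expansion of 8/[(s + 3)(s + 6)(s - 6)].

Using cover-up method: α = -8/27, β = 2/9, γ = 2/27
Result: (-8/27)/(s + 3) + (2/9)/(s + 6) + (2/27)/(s - 6)


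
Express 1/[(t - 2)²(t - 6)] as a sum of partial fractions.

Cover-up at t=6: R = 1/(6 - 2)² = 1/16. Cover-up at t=2: Q = 1/(2 - 6) = -1/4. Comparing t² coeff: P = -R = -1/16
Result: (-1/16)/(t - 2) - (1/4)/(t - 2)² + (1/16)/(t - 6)


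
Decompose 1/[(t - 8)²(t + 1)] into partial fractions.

Cover-up at t=-1: C = 1/(-1 - 8)² = 1/81. Cover-up at t=8: B = 1/(8 + 1) = 1/9. Comparing t² coeff: A = -C = -1/81
Result: (-1/81)/(t - 8) + (1/9)/(t - 8)² + (1/81)/(t + 1)


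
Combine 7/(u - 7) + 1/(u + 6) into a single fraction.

Common denominator (u - 7)(u + 6). Numerator: 7(u + 6) + 1(u - 7) = (7u + 42) + (u - 7) = 8u + 35
Result: (8u + 35)/[(u - 7)(u + 6)]


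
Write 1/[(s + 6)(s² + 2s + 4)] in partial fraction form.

Cover-up at s = -6: P = 1/((-6)² + 2·(-6) + 4) = 1/28. Then Q = -P = -1/28, R = -P·(2 - 6) = 1/7
Result: (1/28)/(s + 6) - ((1/28)s - 1/7)/(s² + 2s + 4)


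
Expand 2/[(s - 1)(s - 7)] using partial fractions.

2/(s - 1)(s - 7) = A/(s - 1) + B/(s - 7). A = 2/(1 - 7) = -1/3, B = 2/(7 - 1) = 1/3
Result: (-1/3)/(s - 1) + (1/3)/(s - 7)


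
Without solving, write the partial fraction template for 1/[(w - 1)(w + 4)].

Distinct linear factors: A/(w - 1) + B/(w + 4)


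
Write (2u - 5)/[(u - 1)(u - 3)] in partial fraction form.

At u=1: A = (2·1 - 5)/(1 - 3) = 3/2. At u=3: B = (2·3 - 5)/(3 - 1) = 1/2
Result: (3/2)/(u - 1) + (1/2)/(u - 3)


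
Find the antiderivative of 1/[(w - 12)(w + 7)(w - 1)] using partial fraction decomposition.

Cover-up: A = 1/209, B = 1/152, C = -1/88. Decomposition: (1/209)/(w - 12) + (1/152)/(w + 7) - (1/88)/(w - 1). Integrate each term: (1/209) ln|(w - 12)| + (1/152) ln|(w + 7)| - (1/88) ln|(w - 1)| + C


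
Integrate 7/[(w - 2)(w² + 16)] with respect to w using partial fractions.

Cover-up at w=2: P = 7/(2²+16) = 7/20. Coeff matching: Q = -7/20, R = -7/10. Decomposition: (7/20)/(w - 2) - ((7/20)w + 7/10)/(w² + 16). Integrate: linear → ln, quadratic → (1/2)ln + arctan: (7/20) ln|(w - 2)| - (7/40) ln(w² + 16) - (7/40) arctan(w/4) + C


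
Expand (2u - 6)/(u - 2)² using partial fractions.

(2u - 6) = P(u - 2) + Q. At u = 2: Q = 2·2 - 6 = -2. Coeff of u: P = 2
Result: 2/(u - 2) - 2/(u - 2)²


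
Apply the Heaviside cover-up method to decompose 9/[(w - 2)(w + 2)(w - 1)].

Cover (w - 2), w=2: A = 9/[(2 + 2)(2 - 1)] = 9/4. Cover (w + 2), w=-2: B = 9/[(-2 - 2)(-2 - 1)] = 3/4. Cover (w - 1), w=1: C = 9/[(1 - 2)(1 + 2)] = -3.
Result: (9/4)/(w - 2) + (3/4)/(w + 2) - 3/(w - 1)


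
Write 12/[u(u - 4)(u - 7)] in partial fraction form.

Using cover-up method: A = 3/7, B = -1, C = 4/7
Result: (3/7)/u - 1/(u - 4) + (4/7)/(u - 7)


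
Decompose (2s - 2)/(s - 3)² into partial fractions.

(2s - 2) = A(s - 3) + B. At s = 3: B = 2·3 - 2 = 4. Coeff of s: A = 2
Result: 2/(s - 3) + 4/(s - 3)²


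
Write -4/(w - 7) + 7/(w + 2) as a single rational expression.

Common denominator (w - 7)(w + 2). Numerator: -4(w + 2) + 7(w - 7) = (-4w - 8) + (7w - 49) = 3w - 57
Result: (3w - 57)/[(w - 7)(w + 2)]


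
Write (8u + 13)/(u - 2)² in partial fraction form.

(8u + 13) = P(u - 2) + Q. At u = 2: Q = 8·2 + 13 = 29. Coeff of u: P = 8
Result: 8/(u - 2) + 29/(u - 2)²


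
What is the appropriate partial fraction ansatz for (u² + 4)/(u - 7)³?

Repeated linear factor (power 3): α/(u - 7) + β/(u - 7)² + γ/(u - 7)³


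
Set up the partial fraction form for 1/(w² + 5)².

Repeated quadratic factor: (Aw + B)/(w² + 5) + (Cw + D)/(w² + 5)²


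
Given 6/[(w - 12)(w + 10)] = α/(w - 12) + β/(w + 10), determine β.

Cover-up at w = -10: β = 6/(-10 - 12) = -6/22 = -3/11


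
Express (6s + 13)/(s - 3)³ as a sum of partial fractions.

(6s + 13) = A(s - 3)² + B(s - 3) + C. At s = 3: C = 6·3 + 13 = 31. Coefficients: A = 0, B = 6
Result: 6/(s - 3)² + 31/(s - 3)³


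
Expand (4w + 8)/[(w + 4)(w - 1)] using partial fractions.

At w=-4: α = (4·(-4) + 8)/(-4 - 1) = 8/5. At w=1: β = (4·1 + 8)/(1 + 4) = 12/5
Result: (8/5)/(w + 4) + (12/5)/(w - 1)


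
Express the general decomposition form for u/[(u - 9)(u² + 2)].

Linear + irreducible quadratic: P/(u - 9) + (Qu + R)/(u² + 2)


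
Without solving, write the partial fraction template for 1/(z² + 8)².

Repeated quadratic factor: (Pz + Q)/(z² + 8) + (Rz + S)/(z² + 8)²


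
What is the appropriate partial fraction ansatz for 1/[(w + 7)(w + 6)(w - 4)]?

Three distinct linear factors: α/(w + 7) + β/(w + 6) + γ/(w - 4)


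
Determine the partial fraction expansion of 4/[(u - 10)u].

4/(u - 10)u = P/(u - 10) + Q/u. P = 4/(10 - 0) = 2/5, Q = 4/(0 - 10) = -2/5
Result: (2/5)/(u - 10) - (2/5)/u


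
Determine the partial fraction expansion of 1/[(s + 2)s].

1/(s + 2)s = A/(s + 2) + B/s. A = 1/(-2 - 0) = -1/2, B = 1/(0 + 2) = 1/2
Result: (-1/2)/(s + 2) + (1/2)/s


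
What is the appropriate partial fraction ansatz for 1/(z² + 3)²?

Repeated quadratic factor: (Az + B)/(z² + 3) + (Cz + D)/(z² + 3)²


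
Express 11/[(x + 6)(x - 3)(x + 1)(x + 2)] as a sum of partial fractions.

Using Heaviside cover-up: (-11/180)/(x + 6) + (11/180)/(x - 3) - (11/20)/(x + 1) + (11/20)/(x + 2)


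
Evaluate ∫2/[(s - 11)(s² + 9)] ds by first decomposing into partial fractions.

Cover-up at s=11: A = 2/(11²+9) = 1/65. Coeff matching: B = -1/65, C = -11/65. Decomposition: (1/65)/(s - 11) - ((1/65)s + 11/65)/(s² + 9). Integrate: linear → ln, quadratic → (1/2)ln + arctan: (1/65) ln|(s - 11)| - (1/130) ln(s² + 9) - (11/195) arctan(s/3) + C


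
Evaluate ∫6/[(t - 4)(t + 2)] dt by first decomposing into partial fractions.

Decompose: 6/[(t - 4)(t + 2)] = 1/(t - 4) - 1/(t + 2). Integrate each term: ln|(t - 4)| - ln|(t + 2)| + C


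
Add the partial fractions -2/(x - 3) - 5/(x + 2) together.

Common denominator (x - 3)(x + 2). Numerator: -2(x + 2) - 5(x - 3) = (-2x - 4) - (5x - 15) = -7x + 11
Result: (-7x + 11)/[(x - 3)(x + 2)]


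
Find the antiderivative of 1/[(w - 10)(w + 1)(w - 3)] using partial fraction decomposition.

Cover-up: P = 1/77, Q = 1/44, R = -1/28. Decomposition: (1/77)/(w - 10) + (1/44)/(w + 1) - (1/28)/(w - 3). Integrate each term: (1/77) ln|(w - 10)| + (1/44) ln|(w + 1)| - (1/28) ln|(w - 3)| + C


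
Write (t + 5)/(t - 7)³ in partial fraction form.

(t + 5) = P(t - 7)² + Q(t - 7) + R. At t = 7: R = 1·7 + 5 = 12. Coefficients: P = 0, Q = 1
Result: 1/(t - 7)² + 12/(t - 7)³


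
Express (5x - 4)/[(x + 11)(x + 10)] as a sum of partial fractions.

At x=-11: P = (5·(-11) - 4)/(-11 + 10) = 59. At x=-10: Q = (5·(-10) - 4)/(-10 + 11) = -54
Result: 59/(x + 11) - 54/(x + 10)


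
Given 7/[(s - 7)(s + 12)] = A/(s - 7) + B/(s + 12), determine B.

Cover-up at s = -12: B = 7/(-12 - 7) = -7/19


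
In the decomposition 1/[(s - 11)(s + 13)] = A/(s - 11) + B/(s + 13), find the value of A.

Cover-up at s = 11: A = 1/(11 + 13) = 1/24


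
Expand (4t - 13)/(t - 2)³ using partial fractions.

(4t - 13) = α(t - 2)² + β(t - 2) + γ. At t = 2: γ = 4·2 - 13 = -5. Coefficients: α = 0, β = 4
Result: 4/(t - 2)² - 5/(t - 2)³


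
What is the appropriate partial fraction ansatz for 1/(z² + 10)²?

Repeated quadratic factor: (Pz + Q)/(z² + 10) + (Rz + S)/(z² + 10)²


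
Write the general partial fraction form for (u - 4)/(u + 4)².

Repeated linear factor: α/(u + 4) + β/(u + 4)²


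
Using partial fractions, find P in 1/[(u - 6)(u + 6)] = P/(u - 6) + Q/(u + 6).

Cover-up at u = 6: P = 1/(6 + 6) = 1/12


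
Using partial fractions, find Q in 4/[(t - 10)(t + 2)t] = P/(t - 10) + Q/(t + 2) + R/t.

Cover-up at t = -2: Q = 4/[(-2 - 10)(-2 - 0)] = 4/[(-12)(-2)] = 4/24 = 1/6


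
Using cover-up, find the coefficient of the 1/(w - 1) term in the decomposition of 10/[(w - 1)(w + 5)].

Cover (w - 1), set w=1: 10/((w + 5) at w=1) = 10/(6) = 5/3


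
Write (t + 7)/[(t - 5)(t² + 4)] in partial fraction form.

At t=5: P = (1·5 + 7)/(5² + 4) = 12/29. Q = -P = -12/29, R = 1 - 5·P = -31/29
Result: (12/29)/(t - 5) - ((12/29)t + 31/29)/(t² + 4)


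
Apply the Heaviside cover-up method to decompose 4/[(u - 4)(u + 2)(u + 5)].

Cover (u - 4), u=4: A = 4/[(4 + 2)(4 + 5)] = 2/27. Cover (u + 2), u=-2: B = 4/[(-2 - 4)(-2 + 5)] = -2/9. Cover (u + 5), u=-5: C = 4/[(-5 - 4)(-5 + 2)] = 4/27.
Result: (2/27)/(u - 4) - (2/9)/(u + 2) + (4/27)/(u + 5)


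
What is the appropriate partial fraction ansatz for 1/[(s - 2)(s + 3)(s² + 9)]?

Two linear + quadratic: α/(s - 2) + β/(s + 3) + (γs + δ)/(s² + 9)


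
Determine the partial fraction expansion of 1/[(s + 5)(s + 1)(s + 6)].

Using cover-up method: A = -1/4, B = 1/20, C = 1/5
Result: (-1/4)/(s + 5) + (1/20)/(s + 1) + (1/5)/(s + 6)


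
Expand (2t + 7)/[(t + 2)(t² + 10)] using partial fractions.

At t=-2: P = (2·(-2) + 7)/((-2)² + 10) = 3/14. Q = -P = -3/14, R = 2 - (-2)·P = 17/7
Result: (3/14)/(t + 2) - ((3/14)t - 17/7)/(t² + 10)


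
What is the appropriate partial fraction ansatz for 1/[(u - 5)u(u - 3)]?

Three distinct linear factors: α/(u - 5) + β/u + γ/(u - 3)


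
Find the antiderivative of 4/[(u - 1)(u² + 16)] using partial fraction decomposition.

Cover-up at u=1: α = 4/(1²+16) = 4/17. Coeff matching: β = -4/17, γ = -4/17. Decomposition: (4/17)/(u - 1) - ((4/17)u + 4/17)/(u² + 16). Integrate: linear → ln, quadratic → (1/2)ln + arctan: (4/17) ln|(u - 1)| - (2/17) ln(u² + 16) - (1/17) arctan(u/4) + C


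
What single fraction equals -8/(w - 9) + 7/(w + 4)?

Common denominator (w - 9)(w + 4). Numerator: -8(w + 4) + 7(w - 9) = (-8w - 32) + (7w - 63) = -w - 95
Result: (-w - 95)/[(w - 9)(w + 4)]


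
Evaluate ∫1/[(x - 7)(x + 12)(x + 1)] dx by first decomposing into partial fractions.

Cover-up: α = 1/152, β = 1/209, γ = -1/88. Decomposition: (1/152)/(x - 7) + (1/209)/(x + 12) - (1/88)/(x + 1). Integrate each term: (1/152) ln|(x - 7)| + (1/209) ln|(x + 12)| - (1/88) ln|(x + 1)| + C


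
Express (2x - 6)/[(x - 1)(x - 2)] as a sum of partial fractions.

At x=1: P = (2·1 - 6)/(1 - 2) = 4. At x=2: Q = (2·2 - 6)/(2 - 1) = -2
Result: 4/(x - 1) - 2/(x - 2)


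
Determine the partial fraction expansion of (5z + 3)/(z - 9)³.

(5z + 3) = α(z - 9)² + β(z - 9) + γ. At z = 9: γ = 5·9 + 3 = 48. Coefficients: α = 0, β = 5
Result: 5/(z - 9)² + 48/(z - 9)³


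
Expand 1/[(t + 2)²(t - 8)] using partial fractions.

Cover-up at t=8: C = 1/(8 + 2)² = 1/100. Cover-up at t=-2: B = 1/(-2 - 8) = -1/10. Comparing t² coeff: A = -C = -1/100
Result: (-1/100)/(t + 2) - (1/10)/(t + 2)² + (1/100)/(t - 8)


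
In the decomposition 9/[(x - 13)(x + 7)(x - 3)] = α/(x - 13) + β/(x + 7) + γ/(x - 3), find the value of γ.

Cover-up at x = 3: γ = 9/[(3 - 13)(3 + 7)] = 9/[(-10)(10)] = -9/100


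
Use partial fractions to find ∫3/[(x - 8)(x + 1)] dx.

Decompose: 3/[(x - 8)(x + 1)] = (1/3)/(x - 8) - (1/3)/(x + 1). Integrate each term: (1/3) ln|(x - 8)| - (1/3) ln|(x + 1)| + C


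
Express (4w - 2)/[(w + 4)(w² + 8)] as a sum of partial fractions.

At w=-4: A = (4·(-4) - 2)/((-4)² + 8) = -3/4. B = -A = 3/4, C = 4 - (-4)·A = 1
Result: (-3/4)/(w + 4) + ((3/4)w + 1)/(w² + 8)


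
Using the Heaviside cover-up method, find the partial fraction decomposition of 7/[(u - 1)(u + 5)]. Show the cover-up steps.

Cover (u - 1): set u=1, get α = 7/(1 + 5) = 7/6. Cover (u + 5): set u=-5, get β = 7/(-5 - 1) = -7/6.
Result: (7/6)/(u - 1) - (7/6)/(u + 5)


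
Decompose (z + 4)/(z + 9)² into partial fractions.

(z + 4) = A(z + 9) + B. At z = -9: B = 1·(-9) + 4 = -5. Coeff of z: A = 1
Result: 1/(z + 9) - 5/(z + 9)²


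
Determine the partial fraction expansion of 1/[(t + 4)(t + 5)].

1/(t + 4)(t + 5) = A/(t + 4) + B/(t + 5). A = 1/(-4 + 5) = 1, B = 1/(-5 + 4) = -1
Result: 1/(t + 4) - 1/(t + 5)


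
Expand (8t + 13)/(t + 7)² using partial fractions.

(8t + 13) = P(t + 7) + Q. At t = -7: Q = 8·(-7) + 13 = -43. Coeff of t: P = 8
Result: 8/(t + 7) - 43/(t + 7)²


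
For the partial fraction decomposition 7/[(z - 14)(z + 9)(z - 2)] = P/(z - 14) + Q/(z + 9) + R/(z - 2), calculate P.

Cover-up at z = 14: P = 7/[(14 + 9)(14 - 2)] = 7/[(23)(12)] = 7/276


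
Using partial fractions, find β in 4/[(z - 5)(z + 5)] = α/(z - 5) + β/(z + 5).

Cover-up at z = -5: β = 4/(-5 - 5) = -4/10 = -2/5


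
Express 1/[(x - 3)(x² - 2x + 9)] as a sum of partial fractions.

Cover-up at x = 3: α = 1/(3² - 2·3 + 9) = 1/12. Then β = -α = -1/12, γ = -α·(-2 + 3) = -1/12
Result: (1/12)/(x - 3) - ((1/12)x + 1/12)/(x² - 2x + 9)


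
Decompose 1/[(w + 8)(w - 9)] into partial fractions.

1/(w + 8)(w - 9) = A/(w + 8) + B/(w - 9). A = 1/(-8 - 9) = -1/17, B = 1/(9 + 8) = 1/17
Result: (-1/17)/(w + 8) + (1/17)/(w - 9)


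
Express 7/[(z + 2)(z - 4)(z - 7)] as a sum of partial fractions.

Using cover-up method: A = 7/54, B = -7/18, C = 7/27
Result: (7/54)/(z + 2) - (7/18)/(z - 4) + (7/27)/(z - 7)


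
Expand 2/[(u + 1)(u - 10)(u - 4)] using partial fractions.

Using cover-up method: P = 2/55, Q = 1/33, R = -1/15
Result: (2/55)/(u + 1) + (1/33)/(u - 10) - (1/15)/(u - 4)


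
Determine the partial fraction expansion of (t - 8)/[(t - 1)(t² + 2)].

At t=1: A = (1·1 - 8)/(1² + 2) = -7/3. B = -A = 7/3, C = 1 - 1·A = 10/3
Result: (-7/3)/(t - 1) + ((7/3)t + 10/3)/(t² + 2)


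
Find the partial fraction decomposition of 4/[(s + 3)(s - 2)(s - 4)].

Using cover-up method: P = 4/35, Q = -2/5, R = 2/7
Result: (4/35)/(s + 3) - (2/5)/(s - 2) + (2/7)/(s - 4)


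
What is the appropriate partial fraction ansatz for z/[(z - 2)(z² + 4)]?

Linear + irreducible quadratic: A/(z - 2) + (Bz + C)/(z² + 4)


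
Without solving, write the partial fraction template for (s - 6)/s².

Repeated linear factor: α/s + β/s²


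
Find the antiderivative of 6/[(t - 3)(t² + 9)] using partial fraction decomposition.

Cover-up at t=3: A = 6/(3²+9) = 1/3. Coeff matching: B = -1/3, C = -1. Decomposition: (1/3)/(t - 3) - ((1/3)t + 1)/(t² + 9). Integrate: linear → ln, quadratic → (1/2)ln + arctan: (1/3) ln|(t - 3)| - (1/6) ln(t² + 9) - (1/3) arctan(t/3) + C


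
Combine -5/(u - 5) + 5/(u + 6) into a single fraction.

Common denominator (u - 5)(u + 6). Numerator: -5(u + 6) + 5(u - 5) = (-5u - 30) + (5u - 25) = -55
Result: (-55)/[(u - 5)(u + 6)]


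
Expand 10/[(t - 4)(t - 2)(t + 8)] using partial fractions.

Using cover-up method: A = 5/12, B = -1/2, C = 1/12
Result: (5/12)/(t - 4) - (1/2)/(t - 2) + (1/12)/(t + 8)


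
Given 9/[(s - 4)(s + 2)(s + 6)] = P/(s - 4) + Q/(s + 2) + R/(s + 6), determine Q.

Cover-up at s = -2: Q = 9/[(-2 - 4)(-2 + 6)] = 9/[(-6)(4)] = -9/24 = -3/8


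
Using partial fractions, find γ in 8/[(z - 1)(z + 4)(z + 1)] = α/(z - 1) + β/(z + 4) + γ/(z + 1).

Cover-up at z = -1: γ = 8/[(-1 - 1)(-1 + 4)] = 8/[(-2)(3)] = -8/6 = -4/3


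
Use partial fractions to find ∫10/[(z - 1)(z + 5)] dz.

Decompose: 10/[(z - 1)(z + 5)] = (5/3)/(z - 1) - (5/3)/(z + 5). Integrate each term: (5/3) ln|(z - 1)| - (5/3) ln|(z + 5)| + C


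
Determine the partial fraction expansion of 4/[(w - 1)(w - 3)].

4/(w - 1)(w - 3) = α/(w - 1) + β/(w - 3). α = 4/(1 - 3) = -2, β = 4/(3 - 1) = 2
Result: -2/(w - 1) + 2/(w - 3)


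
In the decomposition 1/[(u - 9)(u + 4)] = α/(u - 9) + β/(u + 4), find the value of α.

Cover-up at u = 9: α = 1/(9 + 4) = 1/13


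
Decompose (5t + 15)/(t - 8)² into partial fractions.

(5t + 15) = A(t - 8) + B. At t = 8: B = 5·8 + 15 = 55. Coeff of t: A = 5
Result: 5/(t - 8) + 55/(t - 8)²


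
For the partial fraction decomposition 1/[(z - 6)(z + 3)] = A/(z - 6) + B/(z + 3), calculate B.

Cover-up at z = -3: B = 1/(-3 - 6) = -1/9


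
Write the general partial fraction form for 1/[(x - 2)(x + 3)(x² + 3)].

Two linear + quadratic: A/(x - 2) + B/(x + 3) + (Cx + D)/(x² + 3)


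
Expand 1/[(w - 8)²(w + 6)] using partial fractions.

Cover-up at w=-6: C = 1/(-6 - 8)² = 1/196. Cover-up at w=8: B = 1/(8 + 6) = 1/14. Comparing w² coeff: A = -C = -1/196
Result: (-1/196)/(w - 8) + (1/14)/(w - 8)² + (1/196)/(w + 6)


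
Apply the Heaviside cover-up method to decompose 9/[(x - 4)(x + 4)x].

Cover (x - 4), x=4: A = 9/[(4 + 4)(4 - 0)] = 9/32. Cover (x + 4), x=-4: B = 9/[(-4 - 4)(-4 - 0)] = 9/32. Cover x, x=0: C = 9/[(0 - 4)(0 + 4)] = -9/16.
Result: (9/32)/(x - 4) + (9/32)/(x + 4) - (9/16)/x


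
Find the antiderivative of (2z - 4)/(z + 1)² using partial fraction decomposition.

Decompose: P = 2, Q = 2·(-1) - 4 = -6, so (2z - 4)/(z + 1)² = 2/(z + 1) - 6/(z + 1)². Integrate: ∫ P/(z + 1) dz = 2 ln|(z + 1)|; ∫ Q/(z + 1)² dz = 6/(z + 1). Sum: 2 ln|(z + 1)| + 6/(z + 1) + C


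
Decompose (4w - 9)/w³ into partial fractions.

(4w - 9) = Pw² + Qw + R. At w = 0: R = 4·0 - 9 = -9. Coefficients: P = 0, Q = 4
Result: 4/w² - 9/w³


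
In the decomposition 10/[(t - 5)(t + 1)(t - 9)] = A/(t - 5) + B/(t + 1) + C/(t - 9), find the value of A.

Cover-up at t = 5: A = 10/[(5 + 1)(5 - 9)] = 10/[(6)(-4)] = -10/24 = -5/12


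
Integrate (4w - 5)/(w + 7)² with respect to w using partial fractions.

Decompose: A = 4, B = 4·(-7) - 5 = -33, so (4w - 5)/(w + 7)² = 4/(w + 7) - 33/(w + 7)². Integrate: ∫ A/(w + 7) dw = 4 ln|(w + 7)|; ∫ B/(w + 7)² dw = 33/(w + 7). Sum: 4 ln|(w + 7)| + 33/(w + 7) + C


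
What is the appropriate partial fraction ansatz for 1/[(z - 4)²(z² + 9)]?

Repeated linear + quadratic: A/(z - 4) + B/(z - 4)² + (Cz + D)/(z² + 9)


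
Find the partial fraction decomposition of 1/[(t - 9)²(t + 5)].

Cover-up at t=-5: C = 1/(-5 - 9)² = 1/196. Cover-up at t=9: B = 1/(9 + 5) = 1/14. Comparing t² coeff: A = -C = -1/196
Result: (-1/196)/(t - 9) + (1/14)/(t - 9)² + (1/196)/(t + 5)


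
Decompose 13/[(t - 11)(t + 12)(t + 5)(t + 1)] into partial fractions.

Using Heaviside cover-up: (13/4416)/(t - 11) - (13/1771)/(t + 12) + (13/448)/(t + 5) - (13/528)/(t + 1)


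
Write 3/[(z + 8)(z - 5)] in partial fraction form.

3/(z + 8)(z - 5) = P/(z + 8) + Q/(z - 5). P = 3/(-8 - 5) = -3/13, Q = 3/(5 + 8) = 3/13
Result: (-3/13)/(z + 8) + (3/13)/(z - 5)


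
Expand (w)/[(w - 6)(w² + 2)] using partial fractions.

At w=6: α = (1·6 + 0)/(6² + 2) = 3/19. β = -α = -3/19, γ = 1 - 6·α = 1/19
Result: (3/19)/(w - 6) - ((3/19)w - 1/19)/(w² + 2)


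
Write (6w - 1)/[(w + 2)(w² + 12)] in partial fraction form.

At w=-2: α = (6·(-2) - 1)/((-2)² + 12) = -13/16. β = -α = 13/16, γ = 6 - (-2)·α = 35/8
Result: (-13/16)/(w + 2) + ((13/16)w + 35/8)/(w² + 12)


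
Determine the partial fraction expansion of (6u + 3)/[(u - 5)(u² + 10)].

At u=5: P = (6·5 + 3)/(5² + 10) = 33/35. Q = -P = -33/35, R = 6 - 5·P = 9/7
Result: (33/35)/(u - 5) - ((33/35)u - 9/7)/(u² + 10)


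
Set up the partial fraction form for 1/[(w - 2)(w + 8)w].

Three distinct linear factors: A/(w - 2) + B/(w + 8) + C/w


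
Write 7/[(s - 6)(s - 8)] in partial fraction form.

7/(s - 6)(s - 8) = α/(s - 6) + β/(s - 8). α = 7/(6 - 8) = -7/2, β = 7/(8 - 6) = 7/2
Result: (-7/2)/(s - 6) + (7/2)/(s - 8)


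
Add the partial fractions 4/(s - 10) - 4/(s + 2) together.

Common denominator (s - 10)(s + 2). Numerator: 4(s + 2) - 4(s - 10) = (4s + 8) - (4s - 40) = 48
Result: (48)/[(s - 10)(s + 2)]


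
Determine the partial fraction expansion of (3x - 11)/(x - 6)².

(3x - 11) = α(x - 6) + β. At x = 6: β = 3·6 - 11 = 7. Coeff of x: α = 3
Result: 3/(x - 6) + 7/(x - 6)²


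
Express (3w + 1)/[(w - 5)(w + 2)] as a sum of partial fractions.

At w=5: P = (3·5 + 1)/(5 + 2) = 16/7. At w=-2: Q = (3·(-2) + 1)/(-2 - 5) = 5/7
Result: (16/7)/(w - 5) + (5/7)/(w + 2)


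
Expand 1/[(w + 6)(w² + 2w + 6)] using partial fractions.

Cover-up at w = -6: P = 1/((-6)² + 2·(-6) + 6) = 1/30. Then Q = -P = -1/30, R = -P·(2 - 6) = 2/15
Result: (1/30)/(w + 6) - ((1/30)w - 2/15)/(w² + 2w + 6)


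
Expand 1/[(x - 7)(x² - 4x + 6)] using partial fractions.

Cover-up at x = 7: P = 1/(7² - 4·7 + 6) = 1/27. Then Q = -P = -1/27, R = -P·(-4 + 7) = -1/9
Result: (1/27)/(x - 7) - ((1/27)x + 1/9)/(x² - 4x + 6)


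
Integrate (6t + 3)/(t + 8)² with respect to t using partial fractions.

Decompose: α = 6, β = 6·(-8) + 3 = -45, so (6t + 3)/(t + 8)² = 6/(t + 8) - 45/(t + 8)². Integrate: ∫ α/(t + 8) dt = 6 ln|(t + 8)|; ∫ β/(t + 8)² dt = 45/(t + 8). Sum: 6 ln|(t + 8)| + 45/(t + 8) + C


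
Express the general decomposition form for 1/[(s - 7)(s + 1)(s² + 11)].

Two linear + quadratic: A/(s - 7) + B/(s + 1) + (Cs + D)/(s² + 11)


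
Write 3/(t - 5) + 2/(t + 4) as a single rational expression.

Common denominator (t - 5)(t + 4). Numerator: 3(t + 4) + 2(t - 5) = (3t + 12) + (2t - 10) = 5t + 2
Result: (5t + 2)/[(t - 5)(t + 4)]


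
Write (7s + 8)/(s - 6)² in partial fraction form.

(7s + 8) = A(s - 6) + B. At s = 6: B = 7·6 + 8 = 50. Coeff of s: A = 7
Result: 7/(s - 6) + 50/(s - 6)²


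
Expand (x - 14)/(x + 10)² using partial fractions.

(x - 14) = α(x + 10) + β. At x = -10: β = 1·(-10) - 14 = -24. Coeff of x: α = 1
Result: 1/(x + 10) - 24/(x + 10)²


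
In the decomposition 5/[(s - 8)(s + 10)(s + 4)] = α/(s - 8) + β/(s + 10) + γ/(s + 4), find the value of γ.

Cover-up at s = -4: γ = 5/[(-4 - 8)(-4 + 10)] = 5/[(-12)(6)] = -5/72


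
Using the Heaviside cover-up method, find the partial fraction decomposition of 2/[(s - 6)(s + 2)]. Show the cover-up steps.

Cover (s - 6): set s=6, get α = 2/(6 + 2) = 1/4. Cover (s + 2): set s=-2, get β = 2/(-2 - 6) = -1/4.
Result: (1/4)/(s - 6) - (1/4)/(s + 2)


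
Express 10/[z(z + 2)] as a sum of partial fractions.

10/z(z + 2) = A/z + B/(z + 2). A = 10/(0 + 2) = 5, B = 10/(-2 - 0) = -5
Result: 5/z - 5/(z + 2)


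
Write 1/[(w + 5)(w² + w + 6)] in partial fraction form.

Cover-up at w = -5: P = 1/((-5)² + 1·(-5) + 6) = 1/26. Then Q = -P = -1/26, R = -P·(1 - 5) = 2/13
Result: (1/26)/(w + 5) - ((1/26)w - 2/13)/(w² + w + 6)


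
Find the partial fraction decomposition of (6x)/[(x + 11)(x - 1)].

At x=-11: A = (6·(-11) + 0)/(-11 - 1) = 11/2. At x=1: B = (6·1 + 0)/(1 + 11) = 1/2
Result: (11/2)/(x + 11) + (1/2)/(x - 1)


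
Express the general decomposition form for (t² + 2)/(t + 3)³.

Repeated linear factor (power 3): A/(t + 3) + B/(t + 3)² + C/(t + 3)³


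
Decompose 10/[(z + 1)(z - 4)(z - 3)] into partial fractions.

Using cover-up method: α = 1/2, β = 2, γ = -5/2
Result: (1/2)/(z + 1) + 2/(z - 4) - (5/2)/(z - 3)


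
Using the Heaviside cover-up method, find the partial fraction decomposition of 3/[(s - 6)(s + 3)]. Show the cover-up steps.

Cover (s - 6): set s=6, get α = 3/(6 + 3) = 1/3. Cover (s + 3): set s=-3, get β = 3/(-3 - 6) = -1/3.
Result: (1/3)/(s - 6) - (1/3)/(s + 3)


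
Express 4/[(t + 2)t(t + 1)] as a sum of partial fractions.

Using cover-up method: α = 2, β = 2, γ = -4
Result: 2/(t + 2) + 2/t - 4/(t + 1)


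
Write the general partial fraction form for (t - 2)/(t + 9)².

Repeated linear factor: P/(t + 9) + Q/(t + 9)²


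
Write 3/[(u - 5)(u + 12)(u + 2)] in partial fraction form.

Using cover-up method: P = 3/119, Q = 3/170, R = -3/70
Result: (3/119)/(u - 5) + (3/170)/(u + 12) - (3/70)/(u + 2)
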